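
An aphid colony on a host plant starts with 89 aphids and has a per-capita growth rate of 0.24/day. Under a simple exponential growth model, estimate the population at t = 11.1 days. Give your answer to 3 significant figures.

N(t) = N₀·e^(rt) = 89 × e^(0.24×11.1) = 89 × e^2.664.
e^2.664 ≈ 14.354, so N ≈ 89 × 14.354 = 1277.47.

1280 aphids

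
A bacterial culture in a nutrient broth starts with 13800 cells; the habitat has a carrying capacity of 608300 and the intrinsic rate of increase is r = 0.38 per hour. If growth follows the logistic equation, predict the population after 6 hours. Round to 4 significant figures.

A = (K − N₀)/N₀ = (608300 − 13800)/13800 = 43.08.
N(t) = K/(1 + A·e^(−rt)) = 608300/(1 + 43.08×e^(−0.38×6)).
e^(−2.28) = 0.10228; denominator = 1 + 43.08×0.10228 = 5.4064.
N = 608300/5.4064 = 112515.

112500 cells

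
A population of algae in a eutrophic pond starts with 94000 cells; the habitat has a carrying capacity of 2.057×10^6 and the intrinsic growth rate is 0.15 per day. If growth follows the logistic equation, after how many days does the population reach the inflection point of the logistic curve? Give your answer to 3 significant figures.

20.3 days

Logistic growth is fastest at N = K/2 = 1.0285×10^6.
A = (K − N₀)/N₀ = 20.883. Set K/(1 + A·e^(−rt)) = K/2 → A·e^(−rt) = 1.
e^(−0.15t) = 1/20.883 = 0.0478859, so t = ln(20.883)/0.15 = 3.0389/0.15 = 20.26.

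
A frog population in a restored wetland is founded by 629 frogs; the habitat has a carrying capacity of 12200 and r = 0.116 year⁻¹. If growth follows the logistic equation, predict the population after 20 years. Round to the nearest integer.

A = (K − N₀)/N₀ = (12200 − 629)/629 = 18.396.
N(t) = K/(1 + A·e^(−rt)) = 12200/(1 + 18.396×e^(−0.116×20)).
e^(−2.32) = 0.098274; denominator = 1 + 18.396×0.098274 = 2.8078.
N = 12200/2.8078 = 4345.

4345 frogs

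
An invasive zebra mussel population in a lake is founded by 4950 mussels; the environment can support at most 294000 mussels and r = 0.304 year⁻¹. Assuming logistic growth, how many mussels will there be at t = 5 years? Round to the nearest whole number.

A = (K − N₀)/N₀ = (294000 − 4950)/4950 = 58.394.
N(t) = K/(1 + A·e^(−rt)) = 294000/(1 + 58.394×e^(−0.304×5)).
e^(−1.52) = 0.21871; denominator = 1 + 58.394×0.21871 = 13.771.
N = 294000/13.771 = 21348.5.

21349 mussels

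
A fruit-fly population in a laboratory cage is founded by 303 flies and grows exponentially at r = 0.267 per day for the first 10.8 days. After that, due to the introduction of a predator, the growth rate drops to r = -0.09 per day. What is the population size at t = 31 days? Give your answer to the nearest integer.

Phase 1: N(10.8) = 303·e^(0.267×10.8) = 303·e^2.884 = 5417.19.
Phase 2 runs for 31 − 10.8 = 20.2 days at r = -0.09.
N(31) = 5417.19·e^(-0.09×20.2) = 5417.19·e^-1.818 = 879.482.

879 flies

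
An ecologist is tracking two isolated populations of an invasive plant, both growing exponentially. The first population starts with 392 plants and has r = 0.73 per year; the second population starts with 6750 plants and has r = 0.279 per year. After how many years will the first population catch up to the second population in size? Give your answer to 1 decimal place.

6.3 years

Set 392·e^(0.73t) = 6750·e^(0.279t).
e^((0.73 − 0.279)t) = 6750/392 → e^(0.451·t) = 17.219.
0.451·t = ln(17.219) = 2.846, so t = 2.846/0.451 = 6.3105.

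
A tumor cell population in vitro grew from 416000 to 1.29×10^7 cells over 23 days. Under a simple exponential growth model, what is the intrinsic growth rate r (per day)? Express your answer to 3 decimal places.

0.149 per day

From N(t) = N₀·e^(rt): e^(r·23) = 1.29×10^7/416000 = 31.01.
r·23 = ln(31.01) = 3.4343, so r = 3.4343/23 = 0.14932.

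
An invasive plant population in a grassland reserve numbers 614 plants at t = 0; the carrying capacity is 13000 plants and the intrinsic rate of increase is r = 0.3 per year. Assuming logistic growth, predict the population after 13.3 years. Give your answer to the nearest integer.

A = (K − N₀)/N₀ = (13000 − 614)/614 = 20.173.
N(t) = K/(1 + A·e^(−rt)) = 13000/(1 + 20.173×e^(−0.3×13.3)).
e^(−3.99) = 0.0185; denominator = 1 + 20.173×0.0185 = 1.3732.
N = 13000/1.3732 = 9467.02.

9467 plants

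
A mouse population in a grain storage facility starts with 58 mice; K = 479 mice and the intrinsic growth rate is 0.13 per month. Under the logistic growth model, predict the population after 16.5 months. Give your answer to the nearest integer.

259 mice

A = (K − N₀)/N₀ = (479 − 58)/58 = 7.2586.
N(t) = K/(1 + A·e^(−rt)) = 479/(1 + 7.2586×e^(−0.13×16.5)).
e^(−2.145) = 0.11707; denominator = 1 + 7.2586×0.11707 = 1.8498.
N = 479/1.8498 = 258.954.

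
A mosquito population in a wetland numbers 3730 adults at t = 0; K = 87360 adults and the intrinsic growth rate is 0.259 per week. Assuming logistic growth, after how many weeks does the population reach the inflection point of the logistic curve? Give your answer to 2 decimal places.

12.01 weeks

Logistic growth is fastest at N = K/2 = 43680.
A = (K − N₀)/N₀ = 22.421. Set K/(1 + A·e^(−rt)) = K/2 → A·e^(−rt) = 1.
e^(−0.259t) = 1/22.421 = 0.0446012, so t = ln(22.421)/0.259 = 3.11/0.259 = 12.008.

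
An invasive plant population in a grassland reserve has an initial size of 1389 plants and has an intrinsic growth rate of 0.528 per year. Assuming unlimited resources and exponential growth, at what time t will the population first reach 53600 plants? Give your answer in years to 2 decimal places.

Set N₀·e^(rt) = 53600: e^(0.528·t) = 53600/1389 = 38.589.
0.528·t = ln(38.589) = 3.653, so t = 3.653/0.528 = 6.9185.

6.92 years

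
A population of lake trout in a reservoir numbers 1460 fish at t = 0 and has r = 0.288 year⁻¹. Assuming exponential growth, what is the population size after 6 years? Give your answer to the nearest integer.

N(t) = N₀·e^(rt) = 1460 × e^(0.288×6) = 1460 × e^1.728.
e^1.728 ≈ 5.6294, so N ≈ 1460 × 5.6294 = 8218.9.

8219 fish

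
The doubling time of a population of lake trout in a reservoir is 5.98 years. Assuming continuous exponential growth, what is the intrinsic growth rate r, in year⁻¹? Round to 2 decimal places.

r = ln(2)/t_d = 0.6931/5.98 = 0.11591.

0.12 per year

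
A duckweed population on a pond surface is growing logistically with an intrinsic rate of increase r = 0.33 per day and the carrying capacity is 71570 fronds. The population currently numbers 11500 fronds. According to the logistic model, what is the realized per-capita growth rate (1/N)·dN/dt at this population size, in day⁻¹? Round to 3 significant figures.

0.277 per day

(1/N)·dN/dt = r(1 − N/K) = 0.33 × (1 − 11500/71570).
= 0.33 × 0.83932 = 0.27697.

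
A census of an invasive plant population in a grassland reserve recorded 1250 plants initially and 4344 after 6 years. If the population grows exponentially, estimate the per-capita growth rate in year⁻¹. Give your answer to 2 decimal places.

0.21 per year

From N(t) = N₀·e^(rt): e^(r·6) = 4344/1250 = 3.4752.
r·6 = ln(3.4752) = 1.2457, so r = 1.2457/6 = 0.20761.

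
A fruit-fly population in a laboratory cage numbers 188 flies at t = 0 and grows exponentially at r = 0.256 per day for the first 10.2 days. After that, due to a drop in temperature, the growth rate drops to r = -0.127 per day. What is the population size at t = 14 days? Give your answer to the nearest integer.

1580 flies

Phase 1: N(10.2) = 188·e^(0.256×10.2) = 188·e^2.611 = 2559.69.
Phase 2 runs for 14 − 10.2 = 3.8 days at r = -0.127.
N(14) = 2559.69·e^(-0.127×3.8) = 2559.69·e^-0.4826 = 1579.78.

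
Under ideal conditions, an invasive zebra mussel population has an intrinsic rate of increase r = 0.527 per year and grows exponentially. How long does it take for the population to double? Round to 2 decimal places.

Doubling time t_d = ln(2)/r = 0.6931/0.527 = 1.3153.

1.32 years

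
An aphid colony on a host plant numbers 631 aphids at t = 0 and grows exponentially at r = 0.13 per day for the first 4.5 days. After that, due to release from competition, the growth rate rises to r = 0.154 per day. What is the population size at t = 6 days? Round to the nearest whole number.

1427 aphids

Phase 1: N(4.5) = 631·e^(0.13×4.5) = 631·e^0.585 = 1132.64.
Phase 2 runs for 6 − 4.5 = 1.5 days at r = 0.154.
N(6) = 1132.64·e^(0.154×1.5) = 1132.64·e^0.231 = 1426.97.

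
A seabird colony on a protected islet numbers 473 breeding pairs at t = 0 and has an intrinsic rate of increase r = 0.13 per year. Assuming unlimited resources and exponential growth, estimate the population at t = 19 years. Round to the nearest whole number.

5592 breeding pairs

N(t) = N₀·e^(rt) = 473 × e^(0.13×19) = 473 × e^2.47.
e^2.47 ≈ 11.822, so N ≈ 473 × 11.822 = 5592.02.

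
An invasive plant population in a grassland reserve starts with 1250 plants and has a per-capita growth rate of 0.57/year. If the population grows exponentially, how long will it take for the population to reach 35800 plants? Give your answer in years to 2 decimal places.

5.89 years

Set N₀·e^(rt) = 35800: e^(0.57·t) = 35800/1250 = 28.64.
0.57·t = ln(28.64) = 3.3548, so t = 3.3548/0.57 = 5.8856.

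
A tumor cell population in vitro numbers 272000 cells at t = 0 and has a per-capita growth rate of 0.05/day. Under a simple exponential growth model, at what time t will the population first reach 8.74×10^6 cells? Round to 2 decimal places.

69.40 days

Set N₀·e^(rt) = 8.74×10^6: e^(0.05·t) = 8.74×10^6/272000 = 32.132.
0.05·t = ln(32.132) = 3.4699, so t = 3.4699/0.05 = 69.397.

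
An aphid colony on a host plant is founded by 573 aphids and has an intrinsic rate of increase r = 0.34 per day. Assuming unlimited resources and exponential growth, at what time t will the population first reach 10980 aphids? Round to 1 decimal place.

Set N₀·e^(rt) = 10980: e^(0.34·t) = 10980/573 = 19.162.
0.34·t = ln(19.162) = 2.9529, so t = 2.9529/0.34 = 8.6851.

8.7 days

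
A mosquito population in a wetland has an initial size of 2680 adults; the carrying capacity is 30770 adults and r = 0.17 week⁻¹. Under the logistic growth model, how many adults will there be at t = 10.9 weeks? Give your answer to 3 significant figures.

11600 adults

A = (K − N₀)/N₀ = (30770 − 2680)/2680 = 10.481.
N(t) = K/(1 + A·e^(−rt)) = 30770/(1 + 10.481×e^(−0.17×10.9)).
e^(−1.853) = 0.15677; denominator = 1 + 10.481×0.15677 = 2.6431.
N = 30770/2.6431 = 11641.5.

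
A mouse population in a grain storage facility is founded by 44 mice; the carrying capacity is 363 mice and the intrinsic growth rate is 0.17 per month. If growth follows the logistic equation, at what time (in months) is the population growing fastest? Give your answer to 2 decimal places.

11.65 months

Logistic growth is fastest at N = K/2 = 181.5.
A = (K − N₀)/N₀ = 7.25. Set K/(1 + A·e^(−rt)) = K/2 → A·e^(−rt) = 1.
e^(−0.17t) = 1/7.25 = 0.137931, so t = ln(7.25)/0.17 = 1.981/0.17 = 11.653.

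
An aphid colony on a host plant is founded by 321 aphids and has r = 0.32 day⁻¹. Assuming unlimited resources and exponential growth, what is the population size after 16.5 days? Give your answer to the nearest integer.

N(t) = N₀·e^(rt) = 321 × e^(0.32×16.5) = 321 × e^5.28.
e^5.28 ≈ 196.37, so N ≈ 321 × 196.37 = 63034.7.

63035 aphids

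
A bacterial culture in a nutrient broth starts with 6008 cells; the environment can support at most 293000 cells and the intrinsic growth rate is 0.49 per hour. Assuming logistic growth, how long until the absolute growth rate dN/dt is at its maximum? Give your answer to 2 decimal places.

Logistic growth is fastest at N = K/2 = 146500.
A = (K − N₀)/N₀ = 47.768. Set K/(1 + A·e^(−rt)) = K/2 → A·e^(−rt) = 1.
e^(−0.49t) = 1/47.768 = 0.0209344, so t = ln(47.768)/0.49 = 3.8664/0.49 = 7.8905.

7.89 hours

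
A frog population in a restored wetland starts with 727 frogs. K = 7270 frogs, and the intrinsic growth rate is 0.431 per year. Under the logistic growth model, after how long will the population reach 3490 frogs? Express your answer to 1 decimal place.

4.9 years

A = (K − N₀)/N₀ = (7270 − 727)/727 = 9.
Solve 7270/(1 + 9·e^(−0.431t)) = 3490: 1 + 9·e^(−0.431t) = 2.0831, so e^(−0.431t) = 0.120344.
−0.431·t = ln(0.120344) = -2.1174, so t = 2.1174/0.431 = 4.9128.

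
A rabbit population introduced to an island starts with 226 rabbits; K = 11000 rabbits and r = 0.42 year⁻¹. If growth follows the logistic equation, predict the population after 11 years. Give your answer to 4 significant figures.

7484 rabbits

A = (K − N₀)/N₀ = (11000 − 226)/226 = 47.673.
N(t) = K/(1 + A·e^(−rt)) = 11000/(1 + 47.673×e^(−0.42×11)).
e^(−4.62) = 0.0098528; denominator = 1 + 47.673×0.0098528 = 1.4697.
N = 11000/1.4697 = 7484.48.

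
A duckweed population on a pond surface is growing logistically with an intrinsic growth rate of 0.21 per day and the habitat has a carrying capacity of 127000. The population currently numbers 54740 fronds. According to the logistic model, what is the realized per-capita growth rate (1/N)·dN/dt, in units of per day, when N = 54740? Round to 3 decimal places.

(1/N)·dN/dt = r(1 − N/K) = 0.21 × (1 − 54740/127000).
= 0.21 × 0.56898 = 0.11949.

0.119 per day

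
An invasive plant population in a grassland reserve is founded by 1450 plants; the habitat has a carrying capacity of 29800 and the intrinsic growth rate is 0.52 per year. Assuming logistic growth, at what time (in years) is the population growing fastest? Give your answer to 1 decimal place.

Logistic growth is fastest at N = K/2 = 14900.
A = (K − N₀)/N₀ = 19.552. Set K/(1 + A·e^(−rt)) = K/2 → A·e^(−rt) = 1.
e^(−0.52t) = 1/19.552 = 0.0511464, so t = ln(19.552)/0.52 = 2.9731/0.52 = 5.7174.

5.7 years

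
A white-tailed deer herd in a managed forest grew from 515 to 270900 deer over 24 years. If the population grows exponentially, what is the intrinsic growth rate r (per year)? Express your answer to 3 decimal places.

From N(t) = N₀·e^(rt): e^(r·24) = 270900/515 = 526.02.
r·24 = ln(526.02) = 6.2653, so r = 6.2653/24 = 0.26106.

0.261 per year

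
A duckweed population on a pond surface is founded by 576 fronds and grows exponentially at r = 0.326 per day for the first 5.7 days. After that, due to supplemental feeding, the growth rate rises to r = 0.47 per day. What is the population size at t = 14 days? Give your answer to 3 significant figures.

Phase 1: N(5.7) = 576·e^(0.326×5.7) = 576·e^1.858 = 3693.42.
Phase 2 runs for 14 − 5.7 = 8.3 days at r = 0.47.
N(14) = 3693.42·e^(0.47×8.3) = 3693.42·e^3.901 = 182646.

183000 fronds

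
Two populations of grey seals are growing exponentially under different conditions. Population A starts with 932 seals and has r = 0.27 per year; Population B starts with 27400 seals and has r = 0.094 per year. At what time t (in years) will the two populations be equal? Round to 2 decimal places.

19.21 years

Set 932·e^(0.27t) = 27400·e^(0.094t).
e^((0.27 − 0.094)t) = 27400/932 → e^(0.176·t) = 29.399.
0.176·t = ln(29.399) = 3.381, so t = 3.381/0.176 = 19.21.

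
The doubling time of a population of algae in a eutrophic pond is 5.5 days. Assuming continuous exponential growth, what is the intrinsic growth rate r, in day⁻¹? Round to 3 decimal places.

0.126 per day

r = ln(2)/t_d = 0.6931/5.5 = 0.12603.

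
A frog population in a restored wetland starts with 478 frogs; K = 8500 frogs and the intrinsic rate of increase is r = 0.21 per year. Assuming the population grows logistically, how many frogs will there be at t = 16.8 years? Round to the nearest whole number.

5694 frogs

A = (K − N₀)/N₀ = (8500 − 478)/478 = 16.782.
N(t) = K/(1 + A·e^(−rt)) = 8500/(1 + 16.782×e^(−0.21×16.8)).
e^(−3.528) = 0.029364; denominator = 1 + 16.782×0.029364 = 1.4928.
N = 8500/1.4928 = 5694.03.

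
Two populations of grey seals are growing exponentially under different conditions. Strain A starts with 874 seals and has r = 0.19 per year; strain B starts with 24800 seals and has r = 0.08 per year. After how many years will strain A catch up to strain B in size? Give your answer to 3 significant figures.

30.4 years

Set 874·e^(0.19t) = 24800·e^(0.08t).
e^((0.19 − 0.08)t) = 24800/874 → e^(0.11·t) = 28.375.
0.11·t = ln(28.375) = 3.3455, so t = 3.3455/0.11 = 30.414.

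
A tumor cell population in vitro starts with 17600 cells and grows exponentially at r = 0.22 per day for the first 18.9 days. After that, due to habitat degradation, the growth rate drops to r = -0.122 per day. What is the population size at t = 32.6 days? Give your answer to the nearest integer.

211558 cells

Phase 1: N(18.9) = 17600·e^(0.22×18.9) = 17600·e^4.158 = 1.125406×10^6.
Phase 2 runs for 32.6 − 18.9 = 13.7 days at r = -0.122.
N(32.6) = 1.125406×10^6·e^(-0.122×13.7) = 1.125406×10^6·e^-1.671 = 211558.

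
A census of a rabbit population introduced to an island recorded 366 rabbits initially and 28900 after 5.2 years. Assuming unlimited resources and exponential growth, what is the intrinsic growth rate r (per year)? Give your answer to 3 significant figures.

0.840 per year

From N(t) = N₀·e^(rt): e^(r·5.2) = 28900/366 = 78.962.
r·5.2 = ln(78.962) = 4.369, so r = 4.369/5.2 = 0.84019.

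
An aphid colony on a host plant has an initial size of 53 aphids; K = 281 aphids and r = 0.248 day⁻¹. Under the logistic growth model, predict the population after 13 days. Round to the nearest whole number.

240 aphids

A = (K − N₀)/N₀ = (281 − 53)/53 = 4.3019.
N(t) = K/(1 + A·e^(−rt)) = 281/(1 + 4.3019×e^(−0.248×13)).
e^(−3.224) = 0.039796; denominator = 1 + 4.3019×0.039796 = 1.1712.
N = 281/1.1712 = 239.926.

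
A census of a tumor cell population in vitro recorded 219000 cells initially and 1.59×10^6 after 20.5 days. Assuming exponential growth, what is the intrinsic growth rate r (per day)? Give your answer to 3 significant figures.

0.0967 per day

From N(t) = N₀·e^(rt): e^(r·20.5) = 1.59×10^6/219000 = 7.2603.
r·20.5 = ln(7.2603) = 1.9824, so r = 1.9824/20.5 = 0.096703.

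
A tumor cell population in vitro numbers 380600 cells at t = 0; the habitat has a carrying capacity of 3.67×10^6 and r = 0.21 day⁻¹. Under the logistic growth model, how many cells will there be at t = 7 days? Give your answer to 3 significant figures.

A = (K − N₀)/N₀ = (3.67×10^6 − 380600)/380600 = 8.6427.
N(t) = K/(1 + A·e^(−rt)) = 3.67×10^6/(1 + 8.6427×e^(−0.21×7)).
e^(−1.47) = 0.22993; denominator = 1 + 8.6427×0.22993 = 2.9872.
N = 3.67×10^6/2.9872 = 1.228588×10^6.

1230000 cells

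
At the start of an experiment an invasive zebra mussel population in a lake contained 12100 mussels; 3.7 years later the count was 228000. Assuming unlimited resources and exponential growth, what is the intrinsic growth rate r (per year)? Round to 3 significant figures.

0.794 per year

From N(t) = N₀·e^(rt): e^(r·3.7) = 228000/12100 = 18.843.
r·3.7 = ln(18.843) = 2.9361, so r = 2.9361/3.7 = 0.79355.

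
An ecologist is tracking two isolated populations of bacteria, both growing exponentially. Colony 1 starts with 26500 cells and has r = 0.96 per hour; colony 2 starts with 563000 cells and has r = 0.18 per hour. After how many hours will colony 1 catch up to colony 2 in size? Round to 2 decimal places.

Set 26500·e^(0.96t) = 563000·e^(0.18t).
e^((0.96 − 0.18)t) = 563000/26500 → e^(0.78·t) = 21.245.
0.78·t = ln(21.245) = 3.0561, so t = 3.0561/0.78 = 3.9181.

3.92 hours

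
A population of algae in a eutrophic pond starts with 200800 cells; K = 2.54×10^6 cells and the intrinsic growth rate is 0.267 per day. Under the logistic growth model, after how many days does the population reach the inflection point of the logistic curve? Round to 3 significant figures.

9.20 days

Logistic growth is fastest at N = K/2 = 1.27×10^6.
A = (K − N₀)/N₀ = 11.649. Set K/(1 + A·e^(−rt)) = K/2 → A·e^(−rt) = 1.
e^(−0.267t) = 1/11.649 = 0.0858413, so t = ln(11.649)/0.267 = 2.4553/0.267 = 9.1957.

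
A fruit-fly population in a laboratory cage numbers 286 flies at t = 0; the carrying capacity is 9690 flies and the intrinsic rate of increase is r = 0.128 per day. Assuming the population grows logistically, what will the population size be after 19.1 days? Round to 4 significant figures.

2515 flies

A = (K − N₀)/N₀ = (9690 − 286)/286 = 32.881.
N(t) = K/(1 + A·e^(−rt)) = 9690/(1 + 32.881×e^(−0.128×19.1)).
e^(−2.445) = 0.086743; denominator = 1 + 32.881×0.086743 = 3.8522.
N = 9690/3.8522 = 2515.43.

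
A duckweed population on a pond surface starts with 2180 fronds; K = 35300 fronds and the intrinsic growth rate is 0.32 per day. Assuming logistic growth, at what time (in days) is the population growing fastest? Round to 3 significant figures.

Logistic growth is fastest at N = K/2 = 17650.
A = (K − N₀)/N₀ = 15.193. Set K/(1 + A·e^(−rt)) = K/2 → A·e^(−rt) = 1.
e^(−0.32t) = 1/15.193 = 0.0658213, so t = ln(15.193)/0.32 = 2.7208/0.32 = 8.5025.

8.50 days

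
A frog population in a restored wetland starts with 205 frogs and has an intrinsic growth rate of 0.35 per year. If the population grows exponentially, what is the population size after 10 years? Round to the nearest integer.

N(t) = N₀·e^(rt) = 205 × e^(0.35×10) = 205 × e^3.5.
e^3.5 ≈ 33.115, so N ≈ 205 × 33.115 = 6788.67.

6789 frogs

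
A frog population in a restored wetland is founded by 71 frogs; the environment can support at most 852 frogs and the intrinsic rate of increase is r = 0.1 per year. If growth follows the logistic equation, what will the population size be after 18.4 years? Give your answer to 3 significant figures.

A = (K − N₀)/N₀ = (852 − 71)/71 = 11.
N(t) = K/(1 + A·e^(−rt)) = 852/(1 + 11×e^(−0.1×18.4)).
e^(−1.84) = 0.15882; denominator = 1 + 11×0.15882 = 2.747.
N = 852/2.747 = 310.157.

310 frogs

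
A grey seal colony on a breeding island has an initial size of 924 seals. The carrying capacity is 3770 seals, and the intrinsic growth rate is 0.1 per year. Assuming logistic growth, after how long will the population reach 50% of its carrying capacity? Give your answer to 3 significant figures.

A = (K − N₀)/N₀ = (3770 − 924)/924 = 3.0801.
Solve 3770/(1 + 3.0801·e^(−0.1t)) = 1885: 1 + 3.0801·e^(−0.1t) = 2, so e^(−0.1t) = 0.324666.
−0.1·t = ln(0.324666) = -1.125, so t = 1.125/0.1 = 11.25.

11.2 years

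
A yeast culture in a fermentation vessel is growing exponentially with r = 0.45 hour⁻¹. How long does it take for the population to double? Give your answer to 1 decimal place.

1.5 hours

Doubling time t_d = ln(2)/r = 0.6931/0.45 = 1.5403.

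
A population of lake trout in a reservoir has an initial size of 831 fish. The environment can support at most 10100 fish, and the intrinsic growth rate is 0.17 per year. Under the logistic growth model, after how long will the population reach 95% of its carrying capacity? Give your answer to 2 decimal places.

A = (K − N₀)/N₀ = (10100 − 831)/831 = 11.154.
Solve 10100/(1 + 11.154·e^(−0.17t)) = 9595: 1 + 11.154·e^(−0.17t) = 1.0526, so e^(−0.17t) = 0.00471861.
−0.17·t = ln(0.00471861) = -5.3562, so t = 5.3562/0.17 = 31.507.

31.51 years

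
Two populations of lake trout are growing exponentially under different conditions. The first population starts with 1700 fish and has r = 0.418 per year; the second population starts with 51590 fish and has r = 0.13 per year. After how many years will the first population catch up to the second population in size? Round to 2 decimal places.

11.85 years

Set 1700·e^(0.418t) = 51590·e^(0.13t).
e^((0.418 − 0.13)t) = 51590/1700 → e^(0.288·t) = 30.347.
0.288·t = ln(30.347) = 3.4127, so t = 3.4127/0.288 = 11.85.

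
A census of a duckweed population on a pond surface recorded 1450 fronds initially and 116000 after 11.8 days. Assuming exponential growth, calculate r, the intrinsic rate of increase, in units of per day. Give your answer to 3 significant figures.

0.371 per day

From N(t) = N₀·e^(rt): e^(r·11.8) = 116000/1450 = 80.
r·11.8 = ln(80) = 4.382, so r = 4.382/11.8 = 0.37136.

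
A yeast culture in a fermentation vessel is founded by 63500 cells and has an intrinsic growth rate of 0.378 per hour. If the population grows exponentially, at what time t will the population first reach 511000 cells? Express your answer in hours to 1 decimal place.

5.5 hours

Set N₀·e^(rt) = 511000: e^(0.378·t) = 511000/63500 = 8.0472.
0.378·t = ln(8.0472) = 2.0853, so t = 2.0853/0.378 = 5.5167.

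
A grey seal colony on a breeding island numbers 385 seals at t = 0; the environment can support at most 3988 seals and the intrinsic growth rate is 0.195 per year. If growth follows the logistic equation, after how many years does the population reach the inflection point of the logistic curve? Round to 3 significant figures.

11.5 years

Logistic growth is fastest at N = K/2 = 1994.
A = (K − N₀)/N₀ = 9.3584. Set K/(1 + A·e^(−rt)) = K/2 → A·e^(−rt) = 1.
e^(−0.195t) = 1/9.3584 = 0.106855, so t = ln(9.3584)/0.195 = 2.2363/0.195 = 11.468.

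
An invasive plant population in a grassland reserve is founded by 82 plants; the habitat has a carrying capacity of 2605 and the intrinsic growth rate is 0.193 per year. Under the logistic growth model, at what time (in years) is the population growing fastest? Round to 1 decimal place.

Logistic growth is fastest at N = K/2 = 1302.5.
A = (K − N₀)/N₀ = 30.768. Set K/(1 + A·e^(−rt)) = K/2 → A·e^(−rt) = 1.
e^(−0.193t) = 1/30.768 = 0.032501, so t = ln(30.768)/0.193 = 3.4265/0.193 = 17.754.

17.8 years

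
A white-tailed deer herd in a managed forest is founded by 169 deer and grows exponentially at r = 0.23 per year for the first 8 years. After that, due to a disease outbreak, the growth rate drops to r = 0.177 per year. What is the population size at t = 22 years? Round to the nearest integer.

12681 deer

Phase 1: N(8) = 169·e^(0.23×8) = 169·e^1.84 = 1064.11.
Phase 2 runs for 22 − 8 = 14 years at r = 0.177.
N(22) = 1064.11·e^(0.177×14) = 1064.11·e^2.478 = 12681.5.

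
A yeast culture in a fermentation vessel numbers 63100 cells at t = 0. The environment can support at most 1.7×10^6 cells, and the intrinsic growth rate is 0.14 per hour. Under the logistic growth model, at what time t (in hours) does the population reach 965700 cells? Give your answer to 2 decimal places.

A = (K − N₀)/N₀ = (1.7×10^6 − 63100)/63100 = 25.941.
Solve 1.7×10^6/(1 + 25.941·e^(−0.14t)) = 965700: 1 + 25.941·e^(−0.14t) = 1.7604, so e^(−0.14t) = 0.0293115.
−0.14·t = ln(0.0293115) = -3.5298, so t = 3.5298/0.14 = 25.213.

25.21 hours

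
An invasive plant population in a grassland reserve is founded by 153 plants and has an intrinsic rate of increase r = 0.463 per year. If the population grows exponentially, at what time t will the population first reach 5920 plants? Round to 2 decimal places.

Set N₀·e^(rt) = 5920: e^(0.463·t) = 5920/153 = 38.693.
0.463·t = ln(38.693) = 3.6557, so t = 3.6557/0.463 = 7.8956.

7.90 years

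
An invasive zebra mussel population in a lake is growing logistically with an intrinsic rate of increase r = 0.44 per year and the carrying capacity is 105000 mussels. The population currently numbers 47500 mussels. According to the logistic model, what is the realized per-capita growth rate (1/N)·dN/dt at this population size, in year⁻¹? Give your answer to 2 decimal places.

0.24 per year

(1/N)·dN/dt = r(1 − N/K) = 0.44 × (1 − 47500/105000).
= 0.44 × 0.54762 = 0.24095.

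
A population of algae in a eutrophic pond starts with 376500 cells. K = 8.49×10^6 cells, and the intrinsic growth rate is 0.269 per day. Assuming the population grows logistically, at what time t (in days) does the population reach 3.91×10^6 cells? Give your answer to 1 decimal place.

10.8 days

A = (K − N₀)/N₀ = (8.49×10^6 − 376500)/376500 = 21.55.
Solve 8.49×10^6/(1 + 21.55·e^(−0.269t)) = 3.91×10^6: 1 + 21.55·e^(−0.269t) = 2.1714, so e^(−0.269t) = 0.0543557.
−0.269·t = ln(0.0543557) = -2.9122, so t = 2.9122/0.269 = 10.826.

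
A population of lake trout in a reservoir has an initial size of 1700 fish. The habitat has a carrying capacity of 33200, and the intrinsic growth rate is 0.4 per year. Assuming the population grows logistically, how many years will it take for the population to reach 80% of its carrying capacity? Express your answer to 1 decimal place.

A = (K − N₀)/N₀ = (33200 − 1700)/1700 = 18.529.
Solve 33200/(1 + 18.529·e^(−0.4t)) = 26560: 1 + 18.529·e^(−0.4t) = 1.25, so e^(−0.4t) = 0.0134921.
−0.4·t = ln(0.0134921) = -4.3057, so t = 4.3057/0.4 = 10.764.

10.8 years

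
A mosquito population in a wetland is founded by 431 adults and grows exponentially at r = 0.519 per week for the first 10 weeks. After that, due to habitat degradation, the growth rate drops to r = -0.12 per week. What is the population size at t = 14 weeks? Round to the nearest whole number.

47863 adults

Phase 1: N(10) = 431·e^(0.519×10) = 431·e^5.19 = 77350.9.
Phase 2 runs for 14 − 10 = 4 weeks at r = -0.12.
N(14) = 77350.9·e^(-0.12×4) = 77350.9·e^-0.48 = 47863.5.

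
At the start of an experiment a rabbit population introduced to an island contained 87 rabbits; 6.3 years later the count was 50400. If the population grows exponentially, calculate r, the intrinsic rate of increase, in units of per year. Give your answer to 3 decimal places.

1.010 per year

From N(t) = N₀·e^(rt): e^(r·6.3) = 50400/87 = 579.31.
r·6.3 = ln(579.31) = 6.3618, so r = 6.3618/6.3 = 1.0098.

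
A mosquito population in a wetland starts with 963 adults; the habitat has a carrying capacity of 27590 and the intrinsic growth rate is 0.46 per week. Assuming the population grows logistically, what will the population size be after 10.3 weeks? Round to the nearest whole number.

22212 adults

A = (K − N₀)/N₀ = (27590 − 963)/963 = 27.65.
N(t) = K/(1 + A·e^(−rt)) = 27590/(1 + 27.65×e^(−0.46×10.3)).
e^(−4.738) = 0.0087561; denominator = 1 + 27.65×0.0087561 = 1.2421.
N = 27590/1.2421 = 22212.2.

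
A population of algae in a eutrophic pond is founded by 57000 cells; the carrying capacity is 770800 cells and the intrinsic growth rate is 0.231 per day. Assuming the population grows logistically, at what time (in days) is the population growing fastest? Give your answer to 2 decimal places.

10.94 days

Logistic growth is fastest at N = K/2 = 385400.
A = (K − N₀)/N₀ = 12.523. Set K/(1 + A·e^(−rt)) = K/2 → A·e^(−rt) = 1.
e^(−0.231t) = 1/12.523 = 0.0798543, so t = ln(12.523)/0.231 = 2.5276/0.231 = 10.942.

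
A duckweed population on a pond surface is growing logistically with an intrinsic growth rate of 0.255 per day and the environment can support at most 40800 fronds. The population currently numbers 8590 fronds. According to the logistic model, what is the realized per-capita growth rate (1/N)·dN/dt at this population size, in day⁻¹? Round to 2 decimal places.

0.20 per day

(1/N)·dN/dt = r(1 − N/K) = 0.255 × (1 − 8590/40800).
= 0.255 × 0.78946 = 0.20131.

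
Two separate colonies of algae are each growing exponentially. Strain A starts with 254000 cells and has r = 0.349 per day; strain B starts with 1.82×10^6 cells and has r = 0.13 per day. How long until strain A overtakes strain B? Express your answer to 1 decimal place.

Set 254000·e^(0.349t) = 1.82×10^6·e^(0.13t).
e^((0.349 − 0.13)t) = 1.82×10^6/254000 → e^(0.219·t) = 7.1654.
0.219·t = ln(7.1654) = 1.9693, so t = 1.9693/0.219 = 8.992.

9.0 days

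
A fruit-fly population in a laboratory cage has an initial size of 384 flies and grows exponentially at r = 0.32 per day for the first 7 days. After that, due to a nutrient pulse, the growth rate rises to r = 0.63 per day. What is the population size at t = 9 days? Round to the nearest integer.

Phase 1: N(7) = 384·e^(0.32×7) = 384·e^2.24 = 3607.04.
Phase 2 runs for 9 − 7 = 2 days at r = 0.63.
N(9) = 3607.04·e^(0.63×2) = 3607.04·e^1.26 = 12716.3.

12716 flies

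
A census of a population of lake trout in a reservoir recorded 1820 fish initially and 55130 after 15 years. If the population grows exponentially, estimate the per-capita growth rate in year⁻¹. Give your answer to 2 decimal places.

From N(t) = N₀·e^(rt): e^(r·15) = 55130/1820 = 30.291.
r·15 = ln(30.291) = 3.4109, so r = 3.4109/15 = 0.22739.

0.23 per year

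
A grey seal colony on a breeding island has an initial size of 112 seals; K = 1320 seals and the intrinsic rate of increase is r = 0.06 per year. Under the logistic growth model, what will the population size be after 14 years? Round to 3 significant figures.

233 seals

A = (K − N₀)/N₀ = (1320 − 112)/112 = 10.786.
N(t) = K/(1 + A·e^(−rt)) = 1320/(1 + 10.786×e^(−0.06×14)).
e^(−0.84) = 0.43171; denominator = 1 + 10.786×0.43171 = 5.6563.
N = 1320/5.6563 = 233.368.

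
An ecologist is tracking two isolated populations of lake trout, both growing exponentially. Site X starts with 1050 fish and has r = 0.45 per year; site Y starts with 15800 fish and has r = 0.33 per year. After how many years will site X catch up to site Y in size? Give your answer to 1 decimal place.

22.6 years

Set 1050·e^(0.45t) = 15800·e^(0.33t).
e^((0.45 − 0.33)t) = 15800/1050 → e^(0.12·t) = 15.048.
0.12·t = ln(15.048) = 2.7112, so t = 2.7112/0.12 = 22.593.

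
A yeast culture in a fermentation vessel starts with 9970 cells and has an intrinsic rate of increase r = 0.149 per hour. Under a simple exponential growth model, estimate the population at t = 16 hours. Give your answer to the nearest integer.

N(t) = N₀·e^(rt) = 9970 × e^(0.149×16) = 9970 × e^2.384.
e^2.384 ≈ 10.848, so N ≈ 9970 × 10.848 = 108157.

108157 cells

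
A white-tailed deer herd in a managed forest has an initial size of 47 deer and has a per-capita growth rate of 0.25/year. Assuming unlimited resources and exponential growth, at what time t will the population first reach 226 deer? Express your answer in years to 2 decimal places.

Set N₀·e^(rt) = 226: e^(0.25·t) = 226/47 = 4.8085.
0.25·t = ln(4.8085) = 1.5704, so t = 1.5704/0.25 = 6.2815.

6.28 years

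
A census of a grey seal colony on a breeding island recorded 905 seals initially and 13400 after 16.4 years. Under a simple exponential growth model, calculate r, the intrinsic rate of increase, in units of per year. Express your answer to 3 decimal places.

From N(t) = N₀·e^(rt): e^(r·16.4) = 13400/905 = 14.807.
r·16.4 = ln(14.807) = 2.6951, so r = 2.6951/16.4 = 0.16433.

0.164 per year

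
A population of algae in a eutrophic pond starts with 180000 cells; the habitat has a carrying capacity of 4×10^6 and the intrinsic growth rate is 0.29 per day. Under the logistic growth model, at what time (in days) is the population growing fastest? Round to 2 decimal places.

10.53 days

Logistic growth is fastest at N = K/2 = 2×10^6.
A = (K − N₀)/N₀ = 21.222. Set K/(1 + A·e^(−rt)) = K/2 → A·e^(−rt) = 1.
e^(−0.29t) = 1/21.222 = 0.0471204, so t = ln(21.222)/0.29 = 3.055/0.29 = 10.535.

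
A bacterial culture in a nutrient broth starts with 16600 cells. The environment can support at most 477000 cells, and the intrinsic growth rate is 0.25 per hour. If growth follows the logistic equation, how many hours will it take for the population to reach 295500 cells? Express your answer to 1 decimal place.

15.2 hours

A = (K − N₀)/N₀ = (477000 − 16600)/16600 = 27.735.
Solve 477000/(1 + 27.735·e^(−0.25t)) = 295500: 1 + 27.735·e^(−0.25t) = 1.6142, so e^(−0.25t) = 0.0221458.
−0.25·t = ln(0.0221458) = -3.8101, so t = 3.8101/0.25 = 15.24.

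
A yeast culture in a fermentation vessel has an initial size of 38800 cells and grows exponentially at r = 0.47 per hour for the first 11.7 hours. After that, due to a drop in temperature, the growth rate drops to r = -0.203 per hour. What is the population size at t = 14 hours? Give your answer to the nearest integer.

5946275 cells

Phase 1: N(11.7) = 38800·e^(0.47×11.7) = 38800·e^5.499 = 9.484558×10^6.
Phase 2 runs for 14 − 11.7 = 2.3 hours at r = -0.203.
N(14) = 9.484558×10^6·e^(-0.203×2.3) = 9.484558×10^6·e^-0.4669 = 5.946275×10^6.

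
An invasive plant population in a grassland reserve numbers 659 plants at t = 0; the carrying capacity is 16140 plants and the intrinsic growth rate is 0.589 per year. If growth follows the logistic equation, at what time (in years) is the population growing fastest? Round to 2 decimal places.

Logistic growth is fastest at N = K/2 = 8070.
A = (K − N₀)/N₀ = 23.492. Set K/(1 + A·e^(−rt)) = K/2 → A·e^(−rt) = 1.
e^(−0.589t) = 1/23.492 = 0.0425683, so t = ln(23.492)/0.589 = 3.1566/0.589 = 5.3593.

5.36 years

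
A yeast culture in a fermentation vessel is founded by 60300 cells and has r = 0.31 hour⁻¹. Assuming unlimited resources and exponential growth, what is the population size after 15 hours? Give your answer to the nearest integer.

6306475 cells

N(t) = N₀·e^(rt) = 60300 × e^(0.31×15) = 60300 × e^4.65.
e^4.65 ≈ 104.58, so N ≈ 60300 × 104.58 = 6.306475×10^6.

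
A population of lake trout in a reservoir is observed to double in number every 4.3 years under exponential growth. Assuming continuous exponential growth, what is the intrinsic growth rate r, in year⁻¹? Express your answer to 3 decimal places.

r = ln(2)/t_d = 0.6931/4.3 = 0.1612.

0.161 per year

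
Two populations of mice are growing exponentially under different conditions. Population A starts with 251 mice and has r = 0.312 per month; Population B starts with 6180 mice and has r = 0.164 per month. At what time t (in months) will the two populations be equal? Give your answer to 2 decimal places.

21.65 months

Set 251·e^(0.312t) = 6180·e^(0.164t).
e^((0.312 − 0.164)t) = 6180/251 → e^(0.148·t) = 24.622.
0.148·t = ln(24.622) = 3.2036, so t = 3.2036/0.148 = 21.646.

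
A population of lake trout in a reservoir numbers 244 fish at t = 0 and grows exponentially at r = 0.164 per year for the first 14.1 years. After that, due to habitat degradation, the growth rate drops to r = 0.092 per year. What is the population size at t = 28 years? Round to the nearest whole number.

8852 fish

Phase 1: N(14.1) = 244·e^(0.164×14.1) = 244·e^2.312 = 2464.07.
Phase 2 runs for 28 − 14.1 = 13.9 years at r = 0.092.
N(28) = 2464.07·e^(0.092×13.9) = 2464.07·e^1.279 = 8851.73.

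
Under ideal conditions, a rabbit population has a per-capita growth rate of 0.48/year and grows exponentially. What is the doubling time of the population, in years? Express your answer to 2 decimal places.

Doubling time t_d = ln(2)/r = 0.6931/0.48 = 1.4441.

1.44 years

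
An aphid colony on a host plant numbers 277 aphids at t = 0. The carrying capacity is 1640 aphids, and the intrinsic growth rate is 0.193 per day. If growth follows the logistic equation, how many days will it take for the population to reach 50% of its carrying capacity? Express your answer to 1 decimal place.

8.3 days

A = (K − N₀)/N₀ = (1640 − 277)/277 = 4.9206.
Solve 1640/(1 + 4.9206·e^(−0.193t)) = 820: 1 + 4.9206·e^(−0.193t) = 2, so e^(−0.193t) = 0.203228.
−0.193·t = ln(0.203228) = -1.5934, so t = 1.5934/0.193 = 8.2561.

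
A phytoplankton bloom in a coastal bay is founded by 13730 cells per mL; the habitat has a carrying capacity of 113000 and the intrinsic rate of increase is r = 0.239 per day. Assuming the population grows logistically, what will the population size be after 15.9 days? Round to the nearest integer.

97269 cells per mL

A = (K − N₀)/N₀ = (113000 − 13730)/13730 = 7.2302.
N(t) = K/(1 + A·e^(−rt)) = 113000/(1 + 7.2302×e^(−0.239×15.9)).
e^(−3.8) = 0.022369; denominator = 1 + 7.2302×0.022369 = 1.1617.
N = 113000/1.1617 = 97268.9.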